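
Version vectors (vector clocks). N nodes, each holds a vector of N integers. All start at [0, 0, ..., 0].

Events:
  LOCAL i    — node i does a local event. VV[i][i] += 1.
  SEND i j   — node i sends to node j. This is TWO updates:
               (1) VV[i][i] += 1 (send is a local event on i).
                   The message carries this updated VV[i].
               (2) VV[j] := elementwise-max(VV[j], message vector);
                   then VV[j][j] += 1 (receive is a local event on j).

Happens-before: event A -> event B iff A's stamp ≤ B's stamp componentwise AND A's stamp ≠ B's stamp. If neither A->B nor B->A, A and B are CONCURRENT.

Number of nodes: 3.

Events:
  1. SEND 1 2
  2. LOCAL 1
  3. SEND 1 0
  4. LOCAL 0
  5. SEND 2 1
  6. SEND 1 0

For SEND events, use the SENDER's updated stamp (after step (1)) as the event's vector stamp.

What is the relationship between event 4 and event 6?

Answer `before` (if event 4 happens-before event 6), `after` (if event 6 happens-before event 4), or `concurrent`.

Answer: concurrent

Derivation:
Initial: VV[0]=[0, 0, 0]
Initial: VV[1]=[0, 0, 0]
Initial: VV[2]=[0, 0, 0]
Event 1: SEND 1->2: VV[1][1]++ -> VV[1]=[0, 1, 0], msg_vec=[0, 1, 0]; VV[2]=max(VV[2],msg_vec) then VV[2][2]++ -> VV[2]=[0, 1, 1]
Event 2: LOCAL 1: VV[1][1]++ -> VV[1]=[0, 2, 0]
Event 3: SEND 1->0: VV[1][1]++ -> VV[1]=[0, 3, 0], msg_vec=[0, 3, 0]; VV[0]=max(VV[0],msg_vec) then VV[0][0]++ -> VV[0]=[1, 3, 0]
Event 4: LOCAL 0: VV[0][0]++ -> VV[0]=[2, 3, 0]
Event 5: SEND 2->1: VV[2][2]++ -> VV[2]=[0, 1, 2], msg_vec=[0, 1, 2]; VV[1]=max(VV[1],msg_vec) then VV[1][1]++ -> VV[1]=[0, 4, 2]
Event 6: SEND 1->0: VV[1][1]++ -> VV[1]=[0, 5, 2], msg_vec=[0, 5, 2]; VV[0]=max(VV[0],msg_vec) then VV[0][0]++ -> VV[0]=[3, 5, 2]
Event 4 stamp: [2, 3, 0]
Event 6 stamp: [0, 5, 2]
[2, 3, 0] <= [0, 5, 2]? False
[0, 5, 2] <= [2, 3, 0]? False
Relation: concurrent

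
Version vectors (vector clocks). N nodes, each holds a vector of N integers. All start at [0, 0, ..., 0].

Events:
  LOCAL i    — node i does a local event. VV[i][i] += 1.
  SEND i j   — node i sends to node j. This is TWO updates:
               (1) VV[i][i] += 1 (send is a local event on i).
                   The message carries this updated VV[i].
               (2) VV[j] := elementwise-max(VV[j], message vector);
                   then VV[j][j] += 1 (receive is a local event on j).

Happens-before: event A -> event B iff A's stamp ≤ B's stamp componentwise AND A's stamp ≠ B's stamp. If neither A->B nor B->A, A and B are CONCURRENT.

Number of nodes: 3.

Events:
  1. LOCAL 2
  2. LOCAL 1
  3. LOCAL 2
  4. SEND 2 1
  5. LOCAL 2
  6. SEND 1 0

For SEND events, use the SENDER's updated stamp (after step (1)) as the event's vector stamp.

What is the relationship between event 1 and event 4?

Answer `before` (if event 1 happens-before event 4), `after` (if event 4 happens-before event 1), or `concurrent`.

Answer: before

Derivation:
Initial: VV[0]=[0, 0, 0]
Initial: VV[1]=[0, 0, 0]
Initial: VV[2]=[0, 0, 0]
Event 1: LOCAL 2: VV[2][2]++ -> VV[2]=[0, 0, 1]
Event 2: LOCAL 1: VV[1][1]++ -> VV[1]=[0, 1, 0]
Event 3: LOCAL 2: VV[2][2]++ -> VV[2]=[0, 0, 2]
Event 4: SEND 2->1: VV[2][2]++ -> VV[2]=[0, 0, 3], msg_vec=[0, 0, 3]; VV[1]=max(VV[1],msg_vec) then VV[1][1]++ -> VV[1]=[0, 2, 3]
Event 5: LOCAL 2: VV[2][2]++ -> VV[2]=[0, 0, 4]
Event 6: SEND 1->0: VV[1][1]++ -> VV[1]=[0, 3, 3], msg_vec=[0, 3, 3]; VV[0]=max(VV[0],msg_vec) then VV[0][0]++ -> VV[0]=[1, 3, 3]
Event 1 stamp: [0, 0, 1]
Event 4 stamp: [0, 0, 3]
[0, 0, 1] <= [0, 0, 3]? True
[0, 0, 3] <= [0, 0, 1]? False
Relation: before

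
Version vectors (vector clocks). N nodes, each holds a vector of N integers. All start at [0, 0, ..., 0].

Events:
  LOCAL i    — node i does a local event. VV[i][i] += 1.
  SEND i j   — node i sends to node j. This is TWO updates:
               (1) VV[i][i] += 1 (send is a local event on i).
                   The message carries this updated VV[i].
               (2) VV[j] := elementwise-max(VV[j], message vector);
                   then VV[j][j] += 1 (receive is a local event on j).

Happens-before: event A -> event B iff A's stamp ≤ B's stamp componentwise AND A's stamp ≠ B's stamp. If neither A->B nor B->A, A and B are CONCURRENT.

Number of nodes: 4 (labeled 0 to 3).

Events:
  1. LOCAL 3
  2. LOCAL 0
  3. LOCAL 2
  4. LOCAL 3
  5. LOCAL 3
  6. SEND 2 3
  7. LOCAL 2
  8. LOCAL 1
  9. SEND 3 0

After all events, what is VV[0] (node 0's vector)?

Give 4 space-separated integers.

Initial: VV[0]=[0, 0, 0, 0]
Initial: VV[1]=[0, 0, 0, 0]
Initial: VV[2]=[0, 0, 0, 0]
Initial: VV[3]=[0, 0, 0, 0]
Event 1: LOCAL 3: VV[3][3]++ -> VV[3]=[0, 0, 0, 1]
Event 2: LOCAL 0: VV[0][0]++ -> VV[0]=[1, 0, 0, 0]
Event 3: LOCAL 2: VV[2][2]++ -> VV[2]=[0, 0, 1, 0]
Event 4: LOCAL 3: VV[3][3]++ -> VV[3]=[0, 0, 0, 2]
Event 5: LOCAL 3: VV[3][3]++ -> VV[3]=[0, 0, 0, 3]
Event 6: SEND 2->3: VV[2][2]++ -> VV[2]=[0, 0, 2, 0], msg_vec=[0, 0, 2, 0]; VV[3]=max(VV[3],msg_vec) then VV[3][3]++ -> VV[3]=[0, 0, 2, 4]
Event 7: LOCAL 2: VV[2][2]++ -> VV[2]=[0, 0, 3, 0]
Event 8: LOCAL 1: VV[1][1]++ -> VV[1]=[0, 1, 0, 0]
Event 9: SEND 3->0: VV[3][3]++ -> VV[3]=[0, 0, 2, 5], msg_vec=[0, 0, 2, 5]; VV[0]=max(VV[0],msg_vec) then VV[0][0]++ -> VV[0]=[2, 0, 2, 5]
Final vectors: VV[0]=[2, 0, 2, 5]; VV[1]=[0, 1, 0, 0]; VV[2]=[0, 0, 3, 0]; VV[3]=[0, 0, 2, 5]

Answer: 2 0 2 5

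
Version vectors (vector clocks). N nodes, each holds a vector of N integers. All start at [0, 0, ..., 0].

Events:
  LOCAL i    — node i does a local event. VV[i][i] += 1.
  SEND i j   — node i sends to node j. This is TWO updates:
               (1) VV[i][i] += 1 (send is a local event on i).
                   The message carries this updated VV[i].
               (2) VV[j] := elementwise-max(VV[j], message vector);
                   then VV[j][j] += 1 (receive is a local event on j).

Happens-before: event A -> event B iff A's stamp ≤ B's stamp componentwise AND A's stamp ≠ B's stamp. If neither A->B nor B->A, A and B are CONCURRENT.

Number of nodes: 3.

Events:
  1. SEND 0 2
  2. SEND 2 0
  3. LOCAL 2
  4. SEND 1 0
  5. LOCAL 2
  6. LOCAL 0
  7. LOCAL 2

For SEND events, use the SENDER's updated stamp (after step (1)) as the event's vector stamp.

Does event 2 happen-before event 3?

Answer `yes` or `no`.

Answer: yes

Derivation:
Initial: VV[0]=[0, 0, 0]
Initial: VV[1]=[0, 0, 0]
Initial: VV[2]=[0, 0, 0]
Event 1: SEND 0->2: VV[0][0]++ -> VV[0]=[1, 0, 0], msg_vec=[1, 0, 0]; VV[2]=max(VV[2],msg_vec) then VV[2][2]++ -> VV[2]=[1, 0, 1]
Event 2: SEND 2->0: VV[2][2]++ -> VV[2]=[1, 0, 2], msg_vec=[1, 0, 2]; VV[0]=max(VV[0],msg_vec) then VV[0][0]++ -> VV[0]=[2, 0, 2]
Event 3: LOCAL 2: VV[2][2]++ -> VV[2]=[1, 0, 3]
Event 4: SEND 1->0: VV[1][1]++ -> VV[1]=[0, 1, 0], msg_vec=[0, 1, 0]; VV[0]=max(VV[0],msg_vec) then VV[0][0]++ -> VV[0]=[3, 1, 2]
Event 5: LOCAL 2: VV[2][2]++ -> VV[2]=[1, 0, 4]
Event 6: LOCAL 0: VV[0][0]++ -> VV[0]=[4, 1, 2]
Event 7: LOCAL 2: VV[2][2]++ -> VV[2]=[1, 0, 5]
Event 2 stamp: [1, 0, 2]
Event 3 stamp: [1, 0, 3]
[1, 0, 2] <= [1, 0, 3]? True. Equal? False. Happens-before: True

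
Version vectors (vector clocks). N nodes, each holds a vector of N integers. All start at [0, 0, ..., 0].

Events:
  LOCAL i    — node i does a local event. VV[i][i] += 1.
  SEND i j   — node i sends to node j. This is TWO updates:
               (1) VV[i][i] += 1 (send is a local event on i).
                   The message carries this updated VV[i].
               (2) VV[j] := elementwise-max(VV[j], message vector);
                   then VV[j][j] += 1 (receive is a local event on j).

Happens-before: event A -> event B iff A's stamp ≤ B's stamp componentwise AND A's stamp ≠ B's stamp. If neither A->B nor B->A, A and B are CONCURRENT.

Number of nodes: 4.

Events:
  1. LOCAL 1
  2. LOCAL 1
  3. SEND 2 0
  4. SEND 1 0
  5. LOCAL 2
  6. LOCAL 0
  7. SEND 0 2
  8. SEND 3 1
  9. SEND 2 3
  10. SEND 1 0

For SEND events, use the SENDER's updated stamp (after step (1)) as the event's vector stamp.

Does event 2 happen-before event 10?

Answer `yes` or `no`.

Initial: VV[0]=[0, 0, 0, 0]
Initial: VV[1]=[0, 0, 0, 0]
Initial: VV[2]=[0, 0, 0, 0]
Initial: VV[3]=[0, 0, 0, 0]
Event 1: LOCAL 1: VV[1][1]++ -> VV[1]=[0, 1, 0, 0]
Event 2: LOCAL 1: VV[1][1]++ -> VV[1]=[0, 2, 0, 0]
Event 3: SEND 2->0: VV[2][2]++ -> VV[2]=[0, 0, 1, 0], msg_vec=[0, 0, 1, 0]; VV[0]=max(VV[0],msg_vec) then VV[0][0]++ -> VV[0]=[1, 0, 1, 0]
Event 4: SEND 1->0: VV[1][1]++ -> VV[1]=[0, 3, 0, 0], msg_vec=[0, 3, 0, 0]; VV[0]=max(VV[0],msg_vec) then VV[0][0]++ -> VV[0]=[2, 3, 1, 0]
Event 5: LOCAL 2: VV[2][2]++ -> VV[2]=[0, 0, 2, 0]
Event 6: LOCAL 0: VV[0][0]++ -> VV[0]=[3, 3, 1, 0]
Event 7: SEND 0->2: VV[0][0]++ -> VV[0]=[4, 3, 1, 0], msg_vec=[4, 3, 1, 0]; VV[2]=max(VV[2],msg_vec) then VV[2][2]++ -> VV[2]=[4, 3, 3, 0]
Event 8: SEND 3->1: VV[3][3]++ -> VV[3]=[0, 0, 0, 1], msg_vec=[0, 0, 0, 1]; VV[1]=max(VV[1],msg_vec) then VV[1][1]++ -> VV[1]=[0, 4, 0, 1]
Event 9: SEND 2->3: VV[2][2]++ -> VV[2]=[4, 3, 4, 0], msg_vec=[4, 3, 4, 0]; VV[3]=max(VV[3],msg_vec) then VV[3][3]++ -> VV[3]=[4, 3, 4, 2]
Event 10: SEND 1->0: VV[1][1]++ -> VV[1]=[0, 5, 0, 1], msg_vec=[0, 5, 0, 1]; VV[0]=max(VV[0],msg_vec) then VV[0][0]++ -> VV[0]=[5, 5, 1, 1]
Event 2 stamp: [0, 2, 0, 0]
Event 10 stamp: [0, 5, 0, 1]
[0, 2, 0, 0] <= [0, 5, 0, 1]? True. Equal? False. Happens-before: True

Answer: yes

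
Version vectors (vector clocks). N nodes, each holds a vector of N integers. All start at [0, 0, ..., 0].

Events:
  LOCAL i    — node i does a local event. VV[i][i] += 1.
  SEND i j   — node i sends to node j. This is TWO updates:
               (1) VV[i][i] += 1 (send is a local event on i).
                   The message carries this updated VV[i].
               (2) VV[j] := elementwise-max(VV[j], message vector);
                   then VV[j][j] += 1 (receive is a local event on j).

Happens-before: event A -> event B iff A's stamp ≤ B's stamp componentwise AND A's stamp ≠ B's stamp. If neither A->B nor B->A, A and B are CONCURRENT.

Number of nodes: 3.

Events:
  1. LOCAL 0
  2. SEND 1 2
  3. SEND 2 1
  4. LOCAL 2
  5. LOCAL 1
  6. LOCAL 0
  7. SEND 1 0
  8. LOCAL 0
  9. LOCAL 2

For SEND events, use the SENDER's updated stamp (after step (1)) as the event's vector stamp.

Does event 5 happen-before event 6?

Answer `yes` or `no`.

Answer: no

Derivation:
Initial: VV[0]=[0, 0, 0]
Initial: VV[1]=[0, 0, 0]
Initial: VV[2]=[0, 0, 0]
Event 1: LOCAL 0: VV[0][0]++ -> VV[0]=[1, 0, 0]
Event 2: SEND 1->2: VV[1][1]++ -> VV[1]=[0, 1, 0], msg_vec=[0, 1, 0]; VV[2]=max(VV[2],msg_vec) then VV[2][2]++ -> VV[2]=[0, 1, 1]
Event 3: SEND 2->1: VV[2][2]++ -> VV[2]=[0, 1, 2], msg_vec=[0, 1, 2]; VV[1]=max(VV[1],msg_vec) then VV[1][1]++ -> VV[1]=[0, 2, 2]
Event 4: LOCAL 2: VV[2][2]++ -> VV[2]=[0, 1, 3]
Event 5: LOCAL 1: VV[1][1]++ -> VV[1]=[0, 3, 2]
Event 6: LOCAL 0: VV[0][0]++ -> VV[0]=[2, 0, 0]
Event 7: SEND 1->0: VV[1][1]++ -> VV[1]=[0, 4, 2], msg_vec=[0, 4, 2]; VV[0]=max(VV[0],msg_vec) then VV[0][0]++ -> VV[0]=[3, 4, 2]
Event 8: LOCAL 0: VV[0][0]++ -> VV[0]=[4, 4, 2]
Event 9: LOCAL 2: VV[2][2]++ -> VV[2]=[0, 1, 4]
Event 5 stamp: [0, 3, 2]
Event 6 stamp: [2, 0, 0]
[0, 3, 2] <= [2, 0, 0]? False. Equal? False. Happens-before: False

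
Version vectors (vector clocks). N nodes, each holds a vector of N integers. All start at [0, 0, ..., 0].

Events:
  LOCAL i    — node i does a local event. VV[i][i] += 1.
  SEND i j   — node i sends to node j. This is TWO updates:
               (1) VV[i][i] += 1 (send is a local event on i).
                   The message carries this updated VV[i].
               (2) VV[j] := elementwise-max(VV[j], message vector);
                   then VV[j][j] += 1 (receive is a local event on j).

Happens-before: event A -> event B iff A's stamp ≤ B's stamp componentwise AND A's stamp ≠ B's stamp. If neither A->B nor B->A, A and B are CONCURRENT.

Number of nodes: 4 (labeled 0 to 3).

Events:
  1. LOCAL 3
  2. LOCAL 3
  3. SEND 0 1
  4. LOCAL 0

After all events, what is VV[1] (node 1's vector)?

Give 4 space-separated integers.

Initial: VV[0]=[0, 0, 0, 0]
Initial: VV[1]=[0, 0, 0, 0]
Initial: VV[2]=[0, 0, 0, 0]
Initial: VV[3]=[0, 0, 0, 0]
Event 1: LOCAL 3: VV[3][3]++ -> VV[3]=[0, 0, 0, 1]
Event 2: LOCAL 3: VV[3][3]++ -> VV[3]=[0, 0, 0, 2]
Event 3: SEND 0->1: VV[0][0]++ -> VV[0]=[1, 0, 0, 0], msg_vec=[1, 0, 0, 0]; VV[1]=max(VV[1],msg_vec) then VV[1][1]++ -> VV[1]=[1, 1, 0, 0]
Event 4: LOCAL 0: VV[0][0]++ -> VV[0]=[2, 0, 0, 0]
Final vectors: VV[0]=[2, 0, 0, 0]; VV[1]=[1, 1, 0, 0]; VV[2]=[0, 0, 0, 0]; VV[3]=[0, 0, 0, 2]

Answer: 1 1 0 0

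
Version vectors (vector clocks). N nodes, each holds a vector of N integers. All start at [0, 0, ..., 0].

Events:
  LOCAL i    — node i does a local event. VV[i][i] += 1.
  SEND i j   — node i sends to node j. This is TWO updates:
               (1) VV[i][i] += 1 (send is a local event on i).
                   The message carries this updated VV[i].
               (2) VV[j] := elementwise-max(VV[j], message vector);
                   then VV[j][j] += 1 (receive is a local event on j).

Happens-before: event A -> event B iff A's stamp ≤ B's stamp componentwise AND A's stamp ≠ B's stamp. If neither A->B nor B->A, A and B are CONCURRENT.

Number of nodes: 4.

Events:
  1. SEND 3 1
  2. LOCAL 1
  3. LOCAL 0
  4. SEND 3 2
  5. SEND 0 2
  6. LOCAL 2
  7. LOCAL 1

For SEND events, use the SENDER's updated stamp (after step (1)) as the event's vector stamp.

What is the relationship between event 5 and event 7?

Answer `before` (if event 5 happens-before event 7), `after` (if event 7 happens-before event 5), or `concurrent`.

Answer: concurrent

Derivation:
Initial: VV[0]=[0, 0, 0, 0]
Initial: VV[1]=[0, 0, 0, 0]
Initial: VV[2]=[0, 0, 0, 0]
Initial: VV[3]=[0, 0, 0, 0]
Event 1: SEND 3->1: VV[3][3]++ -> VV[3]=[0, 0, 0, 1], msg_vec=[0, 0, 0, 1]; VV[1]=max(VV[1],msg_vec) then VV[1][1]++ -> VV[1]=[0, 1, 0, 1]
Event 2: LOCAL 1: VV[1][1]++ -> VV[1]=[0, 2, 0, 1]
Event 3: LOCAL 0: VV[0][0]++ -> VV[0]=[1, 0, 0, 0]
Event 4: SEND 3->2: VV[3][3]++ -> VV[3]=[0, 0, 0, 2], msg_vec=[0, 0, 0, 2]; VV[2]=max(VV[2],msg_vec) then VV[2][2]++ -> VV[2]=[0, 0, 1, 2]
Event 5: SEND 0->2: VV[0][0]++ -> VV[0]=[2, 0, 0, 0], msg_vec=[2, 0, 0, 0]; VV[2]=max(VV[2],msg_vec) then VV[2][2]++ -> VV[2]=[2, 0, 2, 2]
Event 6: LOCAL 2: VV[2][2]++ -> VV[2]=[2, 0, 3, 2]
Event 7: LOCAL 1: VV[1][1]++ -> VV[1]=[0, 3, 0, 1]
Event 5 stamp: [2, 0, 0, 0]
Event 7 stamp: [0, 3, 0, 1]
[2, 0, 0, 0] <= [0, 3, 0, 1]? False
[0, 3, 0, 1] <= [2, 0, 0, 0]? False
Relation: concurrent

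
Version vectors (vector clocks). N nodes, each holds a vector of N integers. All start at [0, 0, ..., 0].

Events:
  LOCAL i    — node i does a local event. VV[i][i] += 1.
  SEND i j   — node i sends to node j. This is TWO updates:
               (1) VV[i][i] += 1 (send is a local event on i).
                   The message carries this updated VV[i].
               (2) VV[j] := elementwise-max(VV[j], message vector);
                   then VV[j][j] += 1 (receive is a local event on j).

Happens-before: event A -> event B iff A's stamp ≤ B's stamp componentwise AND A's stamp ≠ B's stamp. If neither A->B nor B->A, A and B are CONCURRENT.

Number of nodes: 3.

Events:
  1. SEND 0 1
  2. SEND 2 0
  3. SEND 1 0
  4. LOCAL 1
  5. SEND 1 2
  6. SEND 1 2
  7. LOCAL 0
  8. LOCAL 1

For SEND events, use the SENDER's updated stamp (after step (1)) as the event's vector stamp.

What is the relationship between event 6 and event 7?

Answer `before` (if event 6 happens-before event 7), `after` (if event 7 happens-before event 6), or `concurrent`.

Initial: VV[0]=[0, 0, 0]
Initial: VV[1]=[0, 0, 0]
Initial: VV[2]=[0, 0, 0]
Event 1: SEND 0->1: VV[0][0]++ -> VV[0]=[1, 0, 0], msg_vec=[1, 0, 0]; VV[1]=max(VV[1],msg_vec) then VV[1][1]++ -> VV[1]=[1, 1, 0]
Event 2: SEND 2->0: VV[2][2]++ -> VV[2]=[0, 0, 1], msg_vec=[0, 0, 1]; VV[0]=max(VV[0],msg_vec) then VV[0][0]++ -> VV[0]=[2, 0, 1]
Event 3: SEND 1->0: VV[1][1]++ -> VV[1]=[1, 2, 0], msg_vec=[1, 2, 0]; VV[0]=max(VV[0],msg_vec) then VV[0][0]++ -> VV[0]=[3, 2, 1]
Event 4: LOCAL 1: VV[1][1]++ -> VV[1]=[1, 3, 0]
Event 5: SEND 1->2: VV[1][1]++ -> VV[1]=[1, 4, 0], msg_vec=[1, 4, 0]; VV[2]=max(VV[2],msg_vec) then VV[2][2]++ -> VV[2]=[1, 4, 2]
Event 6: SEND 1->2: VV[1][1]++ -> VV[1]=[1, 5, 0], msg_vec=[1, 5, 0]; VV[2]=max(VV[2],msg_vec) then VV[2][2]++ -> VV[2]=[1, 5, 3]
Event 7: LOCAL 0: VV[0][0]++ -> VV[0]=[4, 2, 1]
Event 8: LOCAL 1: VV[1][1]++ -> VV[1]=[1, 6, 0]
Event 6 stamp: [1, 5, 0]
Event 7 stamp: [4, 2, 1]
[1, 5, 0] <= [4, 2, 1]? False
[4, 2, 1] <= [1, 5, 0]? False
Relation: concurrent

Answer: concurrent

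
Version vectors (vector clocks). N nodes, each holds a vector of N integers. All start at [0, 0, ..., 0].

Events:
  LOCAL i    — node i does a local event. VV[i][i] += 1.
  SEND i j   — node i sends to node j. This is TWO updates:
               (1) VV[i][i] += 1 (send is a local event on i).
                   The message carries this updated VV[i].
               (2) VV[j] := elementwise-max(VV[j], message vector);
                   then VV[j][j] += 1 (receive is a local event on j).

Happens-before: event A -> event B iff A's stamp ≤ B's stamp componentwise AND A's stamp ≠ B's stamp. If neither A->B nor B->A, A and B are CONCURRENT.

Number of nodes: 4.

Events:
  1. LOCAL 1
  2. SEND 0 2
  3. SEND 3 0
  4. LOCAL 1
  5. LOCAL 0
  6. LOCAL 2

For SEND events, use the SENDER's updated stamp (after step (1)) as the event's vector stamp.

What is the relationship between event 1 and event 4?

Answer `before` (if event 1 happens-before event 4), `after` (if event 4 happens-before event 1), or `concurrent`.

Initial: VV[0]=[0, 0, 0, 0]
Initial: VV[1]=[0, 0, 0, 0]
Initial: VV[2]=[0, 0, 0, 0]
Initial: VV[3]=[0, 0, 0, 0]
Event 1: LOCAL 1: VV[1][1]++ -> VV[1]=[0, 1, 0, 0]
Event 2: SEND 0->2: VV[0][0]++ -> VV[0]=[1, 0, 0, 0], msg_vec=[1, 0, 0, 0]; VV[2]=max(VV[2],msg_vec) then VV[2][2]++ -> VV[2]=[1, 0, 1, 0]
Event 3: SEND 3->0: VV[3][3]++ -> VV[3]=[0, 0, 0, 1], msg_vec=[0, 0, 0, 1]; VV[0]=max(VV[0],msg_vec) then VV[0][0]++ -> VV[0]=[2, 0, 0, 1]
Event 4: LOCAL 1: VV[1][1]++ -> VV[1]=[0, 2, 0, 0]
Event 5: LOCAL 0: VV[0][0]++ -> VV[0]=[3, 0, 0, 1]
Event 6: LOCAL 2: VV[2][2]++ -> VV[2]=[1, 0, 2, 0]
Event 1 stamp: [0, 1, 0, 0]
Event 4 stamp: [0, 2, 0, 0]
[0, 1, 0, 0] <= [0, 2, 0, 0]? True
[0, 2, 0, 0] <= [0, 1, 0, 0]? False
Relation: before

Answer: before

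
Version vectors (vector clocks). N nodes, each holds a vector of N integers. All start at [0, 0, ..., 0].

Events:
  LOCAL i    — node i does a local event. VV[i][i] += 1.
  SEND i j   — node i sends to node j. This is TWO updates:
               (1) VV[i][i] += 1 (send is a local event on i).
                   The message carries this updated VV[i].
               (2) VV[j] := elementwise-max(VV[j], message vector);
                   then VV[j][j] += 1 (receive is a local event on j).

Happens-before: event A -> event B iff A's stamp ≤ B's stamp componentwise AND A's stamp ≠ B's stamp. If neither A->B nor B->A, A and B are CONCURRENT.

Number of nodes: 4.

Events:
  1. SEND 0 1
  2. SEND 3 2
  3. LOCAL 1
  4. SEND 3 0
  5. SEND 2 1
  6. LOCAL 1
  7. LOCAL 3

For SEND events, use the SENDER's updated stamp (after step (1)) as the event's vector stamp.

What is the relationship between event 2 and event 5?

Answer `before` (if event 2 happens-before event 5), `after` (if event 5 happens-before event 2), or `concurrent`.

Initial: VV[0]=[0, 0, 0, 0]
Initial: VV[1]=[0, 0, 0, 0]
Initial: VV[2]=[0, 0, 0, 0]
Initial: VV[3]=[0, 0, 0, 0]
Event 1: SEND 0->1: VV[0][0]++ -> VV[0]=[1, 0, 0, 0], msg_vec=[1, 0, 0, 0]; VV[1]=max(VV[1],msg_vec) then VV[1][1]++ -> VV[1]=[1, 1, 0, 0]
Event 2: SEND 3->2: VV[3][3]++ -> VV[3]=[0, 0, 0, 1], msg_vec=[0, 0, 0, 1]; VV[2]=max(VV[2],msg_vec) then VV[2][2]++ -> VV[2]=[0, 0, 1, 1]
Event 3: LOCAL 1: VV[1][1]++ -> VV[1]=[1, 2, 0, 0]
Event 4: SEND 3->0: VV[3][3]++ -> VV[3]=[0, 0, 0, 2], msg_vec=[0, 0, 0, 2]; VV[0]=max(VV[0],msg_vec) then VV[0][0]++ -> VV[0]=[2, 0, 0, 2]
Event 5: SEND 2->1: VV[2][2]++ -> VV[2]=[0, 0, 2, 1], msg_vec=[0, 0, 2, 1]; VV[1]=max(VV[1],msg_vec) then VV[1][1]++ -> VV[1]=[1, 3, 2, 1]
Event 6: LOCAL 1: VV[1][1]++ -> VV[1]=[1, 4, 2, 1]
Event 7: LOCAL 3: VV[3][3]++ -> VV[3]=[0, 0, 0, 3]
Event 2 stamp: [0, 0, 0, 1]
Event 5 stamp: [0, 0, 2, 1]
[0, 0, 0, 1] <= [0, 0, 2, 1]? True
[0, 0, 2, 1] <= [0, 0, 0, 1]? False
Relation: before

Answer: before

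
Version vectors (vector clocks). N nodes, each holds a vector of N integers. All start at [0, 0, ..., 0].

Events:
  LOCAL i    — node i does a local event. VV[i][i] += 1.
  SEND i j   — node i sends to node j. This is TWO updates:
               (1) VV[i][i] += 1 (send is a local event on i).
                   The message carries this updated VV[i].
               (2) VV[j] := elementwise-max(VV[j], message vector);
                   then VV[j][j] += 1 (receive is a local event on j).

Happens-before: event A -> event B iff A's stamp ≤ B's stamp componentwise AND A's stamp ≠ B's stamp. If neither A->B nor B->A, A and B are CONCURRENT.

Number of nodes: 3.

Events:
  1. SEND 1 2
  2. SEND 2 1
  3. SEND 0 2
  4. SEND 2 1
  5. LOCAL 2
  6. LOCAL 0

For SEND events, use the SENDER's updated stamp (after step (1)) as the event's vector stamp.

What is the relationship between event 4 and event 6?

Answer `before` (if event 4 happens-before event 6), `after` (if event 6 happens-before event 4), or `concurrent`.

Answer: concurrent

Derivation:
Initial: VV[0]=[0, 0, 0]
Initial: VV[1]=[0, 0, 0]
Initial: VV[2]=[0, 0, 0]
Event 1: SEND 1->2: VV[1][1]++ -> VV[1]=[0, 1, 0], msg_vec=[0, 1, 0]; VV[2]=max(VV[2],msg_vec) then VV[2][2]++ -> VV[2]=[0, 1, 1]
Event 2: SEND 2->1: VV[2][2]++ -> VV[2]=[0, 1, 2], msg_vec=[0, 1, 2]; VV[1]=max(VV[1],msg_vec) then VV[1][1]++ -> VV[1]=[0, 2, 2]
Event 3: SEND 0->2: VV[0][0]++ -> VV[0]=[1, 0, 0], msg_vec=[1, 0, 0]; VV[2]=max(VV[2],msg_vec) then VV[2][2]++ -> VV[2]=[1, 1, 3]
Event 4: SEND 2->1: VV[2][2]++ -> VV[2]=[1, 1, 4], msg_vec=[1, 1, 4]; VV[1]=max(VV[1],msg_vec) then VV[1][1]++ -> VV[1]=[1, 3, 4]
Event 5: LOCAL 2: VV[2][2]++ -> VV[2]=[1, 1, 5]
Event 6: LOCAL 0: VV[0][0]++ -> VV[0]=[2, 0, 0]
Event 4 stamp: [1, 1, 4]
Event 6 stamp: [2, 0, 0]
[1, 1, 4] <= [2, 0, 0]? False
[2, 0, 0] <= [1, 1, 4]? False
Relation: concurrent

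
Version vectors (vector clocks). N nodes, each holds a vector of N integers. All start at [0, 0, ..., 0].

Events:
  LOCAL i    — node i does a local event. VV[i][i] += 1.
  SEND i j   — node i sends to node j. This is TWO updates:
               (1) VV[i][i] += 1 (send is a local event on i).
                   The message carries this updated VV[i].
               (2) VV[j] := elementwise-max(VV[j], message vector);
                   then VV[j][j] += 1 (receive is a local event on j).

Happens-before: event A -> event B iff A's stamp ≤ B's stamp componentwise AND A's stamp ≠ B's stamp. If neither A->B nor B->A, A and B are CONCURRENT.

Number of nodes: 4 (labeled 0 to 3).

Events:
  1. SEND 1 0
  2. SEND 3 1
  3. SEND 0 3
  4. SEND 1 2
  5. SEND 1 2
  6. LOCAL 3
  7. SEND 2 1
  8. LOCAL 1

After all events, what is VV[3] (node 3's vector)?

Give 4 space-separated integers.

Answer: 2 1 0 3

Derivation:
Initial: VV[0]=[0, 0, 0, 0]
Initial: VV[1]=[0, 0, 0, 0]
Initial: VV[2]=[0, 0, 0, 0]
Initial: VV[3]=[0, 0, 0, 0]
Event 1: SEND 1->0: VV[1][1]++ -> VV[1]=[0, 1, 0, 0], msg_vec=[0, 1, 0, 0]; VV[0]=max(VV[0],msg_vec) then VV[0][0]++ -> VV[0]=[1, 1, 0, 0]
Event 2: SEND 3->1: VV[3][3]++ -> VV[3]=[0, 0, 0, 1], msg_vec=[0, 0, 0, 1]; VV[1]=max(VV[1],msg_vec) then VV[1][1]++ -> VV[1]=[0, 2, 0, 1]
Event 3: SEND 0->3: VV[0][0]++ -> VV[0]=[2, 1, 0, 0], msg_vec=[2, 1, 0, 0]; VV[3]=max(VV[3],msg_vec) then VV[3][3]++ -> VV[3]=[2, 1, 0, 2]
Event 4: SEND 1->2: VV[1][1]++ -> VV[1]=[0, 3, 0, 1], msg_vec=[0, 3, 0, 1]; VV[2]=max(VV[2],msg_vec) then VV[2][2]++ -> VV[2]=[0, 3, 1, 1]
Event 5: SEND 1->2: VV[1][1]++ -> VV[1]=[0, 4, 0, 1], msg_vec=[0, 4, 0, 1]; VV[2]=max(VV[2],msg_vec) then VV[2][2]++ -> VV[2]=[0, 4, 2, 1]
Event 6: LOCAL 3: VV[3][3]++ -> VV[3]=[2, 1, 0, 3]
Event 7: SEND 2->1: VV[2][2]++ -> VV[2]=[0, 4, 3, 1], msg_vec=[0, 4, 3, 1]; VV[1]=max(VV[1],msg_vec) then VV[1][1]++ -> VV[1]=[0, 5, 3, 1]
Event 8: LOCAL 1: VV[1][1]++ -> VV[1]=[0, 6, 3, 1]
Final vectors: VV[0]=[2, 1, 0, 0]; VV[1]=[0, 6, 3, 1]; VV[2]=[0, 4, 3, 1]; VV[3]=[2, 1, 0, 3]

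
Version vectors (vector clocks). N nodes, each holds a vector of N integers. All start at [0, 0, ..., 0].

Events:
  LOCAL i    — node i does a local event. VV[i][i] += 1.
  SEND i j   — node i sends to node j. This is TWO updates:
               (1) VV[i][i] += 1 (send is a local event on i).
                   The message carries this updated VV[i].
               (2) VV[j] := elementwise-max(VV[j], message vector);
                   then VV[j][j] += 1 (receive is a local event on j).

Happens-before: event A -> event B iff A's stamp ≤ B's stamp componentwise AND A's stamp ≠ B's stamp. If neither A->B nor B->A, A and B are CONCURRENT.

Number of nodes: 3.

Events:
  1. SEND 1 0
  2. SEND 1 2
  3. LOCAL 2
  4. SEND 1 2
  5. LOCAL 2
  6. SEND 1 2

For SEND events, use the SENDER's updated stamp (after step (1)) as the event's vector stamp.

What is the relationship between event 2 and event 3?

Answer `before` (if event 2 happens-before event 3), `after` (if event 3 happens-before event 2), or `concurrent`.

Answer: before

Derivation:
Initial: VV[0]=[0, 0, 0]
Initial: VV[1]=[0, 0, 0]
Initial: VV[2]=[0, 0, 0]
Event 1: SEND 1->0: VV[1][1]++ -> VV[1]=[0, 1, 0], msg_vec=[0, 1, 0]; VV[0]=max(VV[0],msg_vec) then VV[0][0]++ -> VV[0]=[1, 1, 0]
Event 2: SEND 1->2: VV[1][1]++ -> VV[1]=[0, 2, 0], msg_vec=[0, 2, 0]; VV[2]=max(VV[2],msg_vec) then VV[2][2]++ -> VV[2]=[0, 2, 1]
Event 3: LOCAL 2: VV[2][2]++ -> VV[2]=[0, 2, 2]
Event 4: SEND 1->2: VV[1][1]++ -> VV[1]=[0, 3, 0], msg_vec=[0, 3, 0]; VV[2]=max(VV[2],msg_vec) then VV[2][2]++ -> VV[2]=[0, 3, 3]
Event 5: LOCAL 2: VV[2][2]++ -> VV[2]=[0, 3, 4]
Event 6: SEND 1->2: VV[1][1]++ -> VV[1]=[0, 4, 0], msg_vec=[0, 4, 0]; VV[2]=max(VV[2],msg_vec) then VV[2][2]++ -> VV[2]=[0, 4, 5]
Event 2 stamp: [0, 2, 0]
Event 3 stamp: [0, 2, 2]
[0, 2, 0] <= [0, 2, 2]? True
[0, 2, 2] <= [0, 2, 0]? False
Relation: before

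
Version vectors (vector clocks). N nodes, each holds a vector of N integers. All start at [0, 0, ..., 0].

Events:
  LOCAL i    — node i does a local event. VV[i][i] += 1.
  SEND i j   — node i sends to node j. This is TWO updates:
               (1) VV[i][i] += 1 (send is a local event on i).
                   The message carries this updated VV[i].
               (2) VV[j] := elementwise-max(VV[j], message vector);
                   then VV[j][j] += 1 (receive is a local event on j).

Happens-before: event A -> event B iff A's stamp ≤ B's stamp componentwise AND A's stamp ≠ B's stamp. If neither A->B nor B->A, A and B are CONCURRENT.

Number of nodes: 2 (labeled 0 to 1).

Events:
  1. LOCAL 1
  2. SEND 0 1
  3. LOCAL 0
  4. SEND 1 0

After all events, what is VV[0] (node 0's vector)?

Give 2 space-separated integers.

Answer: 3 3

Derivation:
Initial: VV[0]=[0, 0]
Initial: VV[1]=[0, 0]
Event 1: LOCAL 1: VV[1][1]++ -> VV[1]=[0, 1]
Event 2: SEND 0->1: VV[0][0]++ -> VV[0]=[1, 0], msg_vec=[1, 0]; VV[1]=max(VV[1],msg_vec) then VV[1][1]++ -> VV[1]=[1, 2]
Event 3: LOCAL 0: VV[0][0]++ -> VV[0]=[2, 0]
Event 4: SEND 1->0: VV[1][1]++ -> VV[1]=[1, 3], msg_vec=[1, 3]; VV[0]=max(VV[0],msg_vec) then VV[0][0]++ -> VV[0]=[3, 3]
Final vectors: VV[0]=[3, 3]; VV[1]=[1, 3]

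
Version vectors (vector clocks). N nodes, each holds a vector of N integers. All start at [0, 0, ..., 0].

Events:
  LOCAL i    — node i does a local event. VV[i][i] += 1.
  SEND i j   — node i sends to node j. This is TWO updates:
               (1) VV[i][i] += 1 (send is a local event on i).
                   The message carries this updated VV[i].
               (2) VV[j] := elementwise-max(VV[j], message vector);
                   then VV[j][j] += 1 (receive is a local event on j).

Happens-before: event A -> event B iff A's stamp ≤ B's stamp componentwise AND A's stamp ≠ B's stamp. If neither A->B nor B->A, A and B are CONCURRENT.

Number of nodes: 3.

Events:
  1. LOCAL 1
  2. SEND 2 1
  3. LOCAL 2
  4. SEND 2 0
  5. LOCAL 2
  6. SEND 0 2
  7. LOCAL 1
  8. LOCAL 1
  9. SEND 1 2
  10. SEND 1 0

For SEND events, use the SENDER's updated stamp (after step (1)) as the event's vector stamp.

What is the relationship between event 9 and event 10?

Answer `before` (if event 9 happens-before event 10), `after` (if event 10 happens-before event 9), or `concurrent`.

Initial: VV[0]=[0, 0, 0]
Initial: VV[1]=[0, 0, 0]
Initial: VV[2]=[0, 0, 0]
Event 1: LOCAL 1: VV[1][1]++ -> VV[1]=[0, 1, 0]
Event 2: SEND 2->1: VV[2][2]++ -> VV[2]=[0, 0, 1], msg_vec=[0, 0, 1]; VV[1]=max(VV[1],msg_vec) then VV[1][1]++ -> VV[1]=[0, 2, 1]
Event 3: LOCAL 2: VV[2][2]++ -> VV[2]=[0, 0, 2]
Event 4: SEND 2->0: VV[2][2]++ -> VV[2]=[0, 0, 3], msg_vec=[0, 0, 3]; VV[0]=max(VV[0],msg_vec) then VV[0][0]++ -> VV[0]=[1, 0, 3]
Event 5: LOCAL 2: VV[2][2]++ -> VV[2]=[0, 0, 4]
Event 6: SEND 0->2: VV[0][0]++ -> VV[0]=[2, 0, 3], msg_vec=[2, 0, 3]; VV[2]=max(VV[2],msg_vec) then VV[2][2]++ -> VV[2]=[2, 0, 5]
Event 7: LOCAL 1: VV[1][1]++ -> VV[1]=[0, 3, 1]
Event 8: LOCAL 1: VV[1][1]++ -> VV[1]=[0, 4, 1]
Event 9: SEND 1->2: VV[1][1]++ -> VV[1]=[0, 5, 1], msg_vec=[0, 5, 1]; VV[2]=max(VV[2],msg_vec) then VV[2][2]++ -> VV[2]=[2, 5, 6]
Event 10: SEND 1->0: VV[1][1]++ -> VV[1]=[0, 6, 1], msg_vec=[0, 6, 1]; VV[0]=max(VV[0],msg_vec) then VV[0][0]++ -> VV[0]=[3, 6, 3]
Event 9 stamp: [0, 5, 1]
Event 10 stamp: [0, 6, 1]
[0, 5, 1] <= [0, 6, 1]? True
[0, 6, 1] <= [0, 5, 1]? False
Relation: before

Answer: before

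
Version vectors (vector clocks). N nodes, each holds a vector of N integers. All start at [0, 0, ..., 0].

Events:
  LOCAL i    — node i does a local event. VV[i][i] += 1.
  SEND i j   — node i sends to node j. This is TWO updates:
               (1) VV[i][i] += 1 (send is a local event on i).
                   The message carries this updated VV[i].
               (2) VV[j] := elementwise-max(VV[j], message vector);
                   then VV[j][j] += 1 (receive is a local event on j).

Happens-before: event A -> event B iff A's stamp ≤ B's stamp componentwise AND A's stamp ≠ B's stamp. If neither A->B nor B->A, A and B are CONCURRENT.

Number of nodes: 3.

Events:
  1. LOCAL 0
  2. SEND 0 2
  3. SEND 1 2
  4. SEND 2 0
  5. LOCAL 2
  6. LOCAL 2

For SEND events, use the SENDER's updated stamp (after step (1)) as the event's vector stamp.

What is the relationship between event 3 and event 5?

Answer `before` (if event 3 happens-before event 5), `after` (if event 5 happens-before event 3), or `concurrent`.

Initial: VV[0]=[0, 0, 0]
Initial: VV[1]=[0, 0, 0]
Initial: VV[2]=[0, 0, 0]
Event 1: LOCAL 0: VV[0][0]++ -> VV[0]=[1, 0, 0]
Event 2: SEND 0->2: VV[0][0]++ -> VV[0]=[2, 0, 0], msg_vec=[2, 0, 0]; VV[2]=max(VV[2],msg_vec) then VV[2][2]++ -> VV[2]=[2, 0, 1]
Event 3: SEND 1->2: VV[1][1]++ -> VV[1]=[0, 1, 0], msg_vec=[0, 1, 0]; VV[2]=max(VV[2],msg_vec) then VV[2][2]++ -> VV[2]=[2, 1, 2]
Event 4: SEND 2->0: VV[2][2]++ -> VV[2]=[2, 1, 3], msg_vec=[2, 1, 3]; VV[0]=max(VV[0],msg_vec) then VV[0][0]++ -> VV[0]=[3, 1, 3]
Event 5: LOCAL 2: VV[2][2]++ -> VV[2]=[2, 1, 4]
Event 6: LOCAL 2: VV[2][2]++ -> VV[2]=[2, 1, 5]
Event 3 stamp: [0, 1, 0]
Event 5 stamp: [2, 1, 4]
[0, 1, 0] <= [2, 1, 4]? True
[2, 1, 4] <= [0, 1, 0]? False
Relation: before

Answer: before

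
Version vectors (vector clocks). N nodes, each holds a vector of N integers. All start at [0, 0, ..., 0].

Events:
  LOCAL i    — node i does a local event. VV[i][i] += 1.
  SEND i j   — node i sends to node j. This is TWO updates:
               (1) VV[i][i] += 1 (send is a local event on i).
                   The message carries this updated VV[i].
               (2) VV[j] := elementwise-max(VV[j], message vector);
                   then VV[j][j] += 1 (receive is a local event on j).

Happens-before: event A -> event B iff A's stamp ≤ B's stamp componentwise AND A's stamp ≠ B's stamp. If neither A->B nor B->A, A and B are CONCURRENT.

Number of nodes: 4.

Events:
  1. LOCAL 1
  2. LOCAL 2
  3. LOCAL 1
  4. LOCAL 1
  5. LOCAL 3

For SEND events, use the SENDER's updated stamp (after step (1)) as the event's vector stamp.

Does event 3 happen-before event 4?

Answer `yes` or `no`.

Answer: yes

Derivation:
Initial: VV[0]=[0, 0, 0, 0]
Initial: VV[1]=[0, 0, 0, 0]
Initial: VV[2]=[0, 0, 0, 0]
Initial: VV[3]=[0, 0, 0, 0]
Event 1: LOCAL 1: VV[1][1]++ -> VV[1]=[0, 1, 0, 0]
Event 2: LOCAL 2: VV[2][2]++ -> VV[2]=[0, 0, 1, 0]
Event 3: LOCAL 1: VV[1][1]++ -> VV[1]=[0, 2, 0, 0]
Event 4: LOCAL 1: VV[1][1]++ -> VV[1]=[0, 3, 0, 0]
Event 5: LOCAL 3: VV[3][3]++ -> VV[3]=[0, 0, 0, 1]
Event 3 stamp: [0, 2, 0, 0]
Event 4 stamp: [0, 3, 0, 0]
[0, 2, 0, 0] <= [0, 3, 0, 0]? True. Equal? False. Happens-before: True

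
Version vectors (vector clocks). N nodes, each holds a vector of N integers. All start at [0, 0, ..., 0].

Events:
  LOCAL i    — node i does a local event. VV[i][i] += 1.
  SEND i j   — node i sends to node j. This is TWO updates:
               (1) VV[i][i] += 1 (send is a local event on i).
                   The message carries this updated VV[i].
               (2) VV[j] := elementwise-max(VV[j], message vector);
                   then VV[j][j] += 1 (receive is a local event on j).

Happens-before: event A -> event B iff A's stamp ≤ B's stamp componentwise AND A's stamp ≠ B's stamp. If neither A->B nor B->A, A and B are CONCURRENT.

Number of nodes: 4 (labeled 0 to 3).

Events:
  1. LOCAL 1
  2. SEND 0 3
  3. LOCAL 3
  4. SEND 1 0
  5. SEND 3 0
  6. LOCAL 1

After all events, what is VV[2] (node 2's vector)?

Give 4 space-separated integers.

Answer: 0 0 0 0

Derivation:
Initial: VV[0]=[0, 0, 0, 0]
Initial: VV[1]=[0, 0, 0, 0]
Initial: VV[2]=[0, 0, 0, 0]
Initial: VV[3]=[0, 0, 0, 0]
Event 1: LOCAL 1: VV[1][1]++ -> VV[1]=[0, 1, 0, 0]
Event 2: SEND 0->3: VV[0][0]++ -> VV[0]=[1, 0, 0, 0], msg_vec=[1, 0, 0, 0]; VV[3]=max(VV[3],msg_vec) then VV[3][3]++ -> VV[3]=[1, 0, 0, 1]
Event 3: LOCAL 3: VV[3][3]++ -> VV[3]=[1, 0, 0, 2]
Event 4: SEND 1->0: VV[1][1]++ -> VV[1]=[0, 2, 0, 0], msg_vec=[0, 2, 0, 0]; VV[0]=max(VV[0],msg_vec) then VV[0][0]++ -> VV[0]=[2, 2, 0, 0]
Event 5: SEND 3->0: VV[3][3]++ -> VV[3]=[1, 0, 0, 3], msg_vec=[1, 0, 0, 3]; VV[0]=max(VV[0],msg_vec) then VV[0][0]++ -> VV[0]=[3, 2, 0, 3]
Event 6: LOCAL 1: VV[1][1]++ -> VV[1]=[0, 3, 0, 0]
Final vectors: VV[0]=[3, 2, 0, 3]; VV[1]=[0, 3, 0, 0]; VV[2]=[0, 0, 0, 0]; VV[3]=[1, 0, 0, 3]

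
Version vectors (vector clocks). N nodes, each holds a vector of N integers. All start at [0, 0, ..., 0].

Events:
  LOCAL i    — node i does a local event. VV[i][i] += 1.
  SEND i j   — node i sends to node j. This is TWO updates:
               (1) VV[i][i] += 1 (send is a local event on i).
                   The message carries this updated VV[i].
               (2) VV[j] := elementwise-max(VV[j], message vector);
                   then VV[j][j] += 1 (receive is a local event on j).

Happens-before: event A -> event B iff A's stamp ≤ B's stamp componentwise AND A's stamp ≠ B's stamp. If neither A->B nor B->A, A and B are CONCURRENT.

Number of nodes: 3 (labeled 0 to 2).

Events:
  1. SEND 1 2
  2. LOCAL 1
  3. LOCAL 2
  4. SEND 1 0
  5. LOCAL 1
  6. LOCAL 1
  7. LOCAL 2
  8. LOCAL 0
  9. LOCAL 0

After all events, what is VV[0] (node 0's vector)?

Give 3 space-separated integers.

Initial: VV[0]=[0, 0, 0]
Initial: VV[1]=[0, 0, 0]
Initial: VV[2]=[0, 0, 0]
Event 1: SEND 1->2: VV[1][1]++ -> VV[1]=[0, 1, 0], msg_vec=[0, 1, 0]; VV[2]=max(VV[2],msg_vec) then VV[2][2]++ -> VV[2]=[0, 1, 1]
Event 2: LOCAL 1: VV[1][1]++ -> VV[1]=[0, 2, 0]
Event 3: LOCAL 2: VV[2][2]++ -> VV[2]=[0, 1, 2]
Event 4: SEND 1->0: VV[1][1]++ -> VV[1]=[0, 3, 0], msg_vec=[0, 3, 0]; VV[0]=max(VV[0],msg_vec) then VV[0][0]++ -> VV[0]=[1, 3, 0]
Event 5: LOCAL 1: VV[1][1]++ -> VV[1]=[0, 4, 0]
Event 6: LOCAL 1: VV[1][1]++ -> VV[1]=[0, 5, 0]
Event 7: LOCAL 2: VV[2][2]++ -> VV[2]=[0, 1, 3]
Event 8: LOCAL 0: VV[0][0]++ -> VV[0]=[2, 3, 0]
Event 9: LOCAL 0: VV[0][0]++ -> VV[0]=[3, 3, 0]
Final vectors: VV[0]=[3, 3, 0]; VV[1]=[0, 5, 0]; VV[2]=[0, 1, 3]

Answer: 3 3 0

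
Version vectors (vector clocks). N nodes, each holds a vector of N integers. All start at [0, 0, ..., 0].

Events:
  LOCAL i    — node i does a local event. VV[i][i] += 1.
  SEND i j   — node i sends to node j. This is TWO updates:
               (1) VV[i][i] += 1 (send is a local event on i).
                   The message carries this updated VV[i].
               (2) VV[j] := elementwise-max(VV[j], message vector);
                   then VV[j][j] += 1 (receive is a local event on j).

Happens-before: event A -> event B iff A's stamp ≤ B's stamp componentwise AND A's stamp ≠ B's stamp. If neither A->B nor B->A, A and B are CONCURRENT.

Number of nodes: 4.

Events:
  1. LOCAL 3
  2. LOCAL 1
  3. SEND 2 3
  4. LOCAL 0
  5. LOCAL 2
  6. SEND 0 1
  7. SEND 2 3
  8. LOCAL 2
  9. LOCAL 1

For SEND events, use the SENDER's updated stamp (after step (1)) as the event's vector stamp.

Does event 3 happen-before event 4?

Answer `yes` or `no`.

Initial: VV[0]=[0, 0, 0, 0]
Initial: VV[1]=[0, 0, 0, 0]
Initial: VV[2]=[0, 0, 0, 0]
Initial: VV[3]=[0, 0, 0, 0]
Event 1: LOCAL 3: VV[3][3]++ -> VV[3]=[0, 0, 0, 1]
Event 2: LOCAL 1: VV[1][1]++ -> VV[1]=[0, 1, 0, 0]
Event 3: SEND 2->3: VV[2][2]++ -> VV[2]=[0, 0, 1, 0], msg_vec=[0, 0, 1, 0]; VV[3]=max(VV[3],msg_vec) then VV[3][3]++ -> VV[3]=[0, 0, 1, 2]
Event 4: LOCAL 0: VV[0][0]++ -> VV[0]=[1, 0, 0, 0]
Event 5: LOCAL 2: VV[2][2]++ -> VV[2]=[0, 0, 2, 0]
Event 6: SEND 0->1: VV[0][0]++ -> VV[0]=[2, 0, 0, 0], msg_vec=[2, 0, 0, 0]; VV[1]=max(VV[1],msg_vec) then VV[1][1]++ -> VV[1]=[2, 2, 0, 0]
Event 7: SEND 2->3: VV[2][2]++ -> VV[2]=[0, 0, 3, 0], msg_vec=[0, 0, 3, 0]; VV[3]=max(VV[3],msg_vec) then VV[3][3]++ -> VV[3]=[0, 0, 3, 3]
Event 8: LOCAL 2: VV[2][2]++ -> VV[2]=[0, 0, 4, 0]
Event 9: LOCAL 1: VV[1][1]++ -> VV[1]=[2, 3, 0, 0]
Event 3 stamp: [0, 0, 1, 0]
Event 4 stamp: [1, 0, 0, 0]
[0, 0, 1, 0] <= [1, 0, 0, 0]? False. Equal? False. Happens-before: False

Answer: no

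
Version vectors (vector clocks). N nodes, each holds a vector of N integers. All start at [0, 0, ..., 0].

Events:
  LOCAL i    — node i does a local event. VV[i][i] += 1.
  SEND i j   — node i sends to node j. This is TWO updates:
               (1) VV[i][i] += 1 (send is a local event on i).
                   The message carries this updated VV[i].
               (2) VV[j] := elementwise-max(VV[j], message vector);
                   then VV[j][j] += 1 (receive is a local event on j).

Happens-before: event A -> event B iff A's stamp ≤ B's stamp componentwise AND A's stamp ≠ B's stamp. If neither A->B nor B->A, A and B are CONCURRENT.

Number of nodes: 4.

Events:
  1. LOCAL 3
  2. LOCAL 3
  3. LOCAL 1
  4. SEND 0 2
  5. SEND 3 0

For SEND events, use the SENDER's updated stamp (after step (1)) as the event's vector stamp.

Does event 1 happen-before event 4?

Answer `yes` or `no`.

Initial: VV[0]=[0, 0, 0, 0]
Initial: VV[1]=[0, 0, 0, 0]
Initial: VV[2]=[0, 0, 0, 0]
Initial: VV[3]=[0, 0, 0, 0]
Event 1: LOCAL 3: VV[3][3]++ -> VV[3]=[0, 0, 0, 1]
Event 2: LOCAL 3: VV[3][3]++ -> VV[3]=[0, 0, 0, 2]
Event 3: LOCAL 1: VV[1][1]++ -> VV[1]=[0, 1, 0, 0]
Event 4: SEND 0->2: VV[0][0]++ -> VV[0]=[1, 0, 0, 0], msg_vec=[1, 0, 0, 0]; VV[2]=max(VV[2],msg_vec) then VV[2][2]++ -> VV[2]=[1, 0, 1, 0]
Event 5: SEND 3->0: VV[3][3]++ -> VV[3]=[0, 0, 0, 3], msg_vec=[0, 0, 0, 3]; VV[0]=max(VV[0],msg_vec) then VV[0][0]++ -> VV[0]=[2, 0, 0, 3]
Event 1 stamp: [0, 0, 0, 1]
Event 4 stamp: [1, 0, 0, 0]
[0, 0, 0, 1] <= [1, 0, 0, 0]? False. Equal? False. Happens-before: False

Answer: no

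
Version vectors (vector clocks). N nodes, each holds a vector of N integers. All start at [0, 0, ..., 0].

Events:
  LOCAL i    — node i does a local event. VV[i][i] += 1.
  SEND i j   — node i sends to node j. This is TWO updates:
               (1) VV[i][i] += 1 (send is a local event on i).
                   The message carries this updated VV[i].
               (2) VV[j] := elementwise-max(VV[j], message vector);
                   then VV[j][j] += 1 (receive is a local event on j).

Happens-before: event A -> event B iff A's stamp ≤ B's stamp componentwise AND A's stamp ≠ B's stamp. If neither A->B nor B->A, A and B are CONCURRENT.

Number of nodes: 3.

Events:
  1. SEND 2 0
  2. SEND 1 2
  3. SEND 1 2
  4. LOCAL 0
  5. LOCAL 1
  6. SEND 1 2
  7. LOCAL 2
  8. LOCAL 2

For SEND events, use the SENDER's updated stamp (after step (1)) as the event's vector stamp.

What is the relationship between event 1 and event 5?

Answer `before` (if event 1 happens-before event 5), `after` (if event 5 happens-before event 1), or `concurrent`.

Answer: concurrent

Derivation:
Initial: VV[0]=[0, 0, 0]
Initial: VV[1]=[0, 0, 0]
Initial: VV[2]=[0, 0, 0]
Event 1: SEND 2->0: VV[2][2]++ -> VV[2]=[0, 0, 1], msg_vec=[0, 0, 1]; VV[0]=max(VV[0],msg_vec) then VV[0][0]++ -> VV[0]=[1, 0, 1]
Event 2: SEND 1->2: VV[1][1]++ -> VV[1]=[0, 1, 0], msg_vec=[0, 1, 0]; VV[2]=max(VV[2],msg_vec) then VV[2][2]++ -> VV[2]=[0, 1, 2]
Event 3: SEND 1->2: VV[1][1]++ -> VV[1]=[0, 2, 0], msg_vec=[0, 2, 0]; VV[2]=max(VV[2],msg_vec) then VV[2][2]++ -> VV[2]=[0, 2, 3]
Event 4: LOCAL 0: VV[0][0]++ -> VV[0]=[2, 0, 1]
Event 5: LOCAL 1: VV[1][1]++ -> VV[1]=[0, 3, 0]
Event 6: SEND 1->2: VV[1][1]++ -> VV[1]=[0, 4, 0], msg_vec=[0, 4, 0]; VV[2]=max(VV[2],msg_vec) then VV[2][2]++ -> VV[2]=[0, 4, 4]
Event 7: LOCAL 2: VV[2][2]++ -> VV[2]=[0, 4, 5]
Event 8: LOCAL 2: VV[2][2]++ -> VV[2]=[0, 4, 6]
Event 1 stamp: [0, 0, 1]
Event 5 stamp: [0, 3, 0]
[0, 0, 1] <= [0, 3, 0]? False
[0, 3, 0] <= [0, 0, 1]? False
Relation: concurrent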